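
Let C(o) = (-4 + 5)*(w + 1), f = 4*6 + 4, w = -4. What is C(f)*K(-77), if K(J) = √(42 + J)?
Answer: -3*I*√35 ≈ -17.748*I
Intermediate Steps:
f = 28 (f = 24 + 4 = 28)
C(o) = -3 (C(o) = (-4 + 5)*(-4 + 1) = 1*(-3) = -3)
C(f)*K(-77) = -3*√(42 - 77) = -3*I*√35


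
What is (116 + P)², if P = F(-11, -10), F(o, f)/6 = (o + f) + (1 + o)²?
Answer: 348100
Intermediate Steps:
F(o, f) = 6*f + 6*o + 6*(1 + o)² (F(o, f) = 6*((o + f) + (1 + o)²) = 6*((f + o) + (1 + o)²) = 6*(f + o + (1 + o)²) = 6*f + 6*o + 6*(1 + o)²)
P = 474 (P = 6*(-10) + 6*(-11) + 6*(1 - 11)² = -60 - 66 + 6*(-10)² = -60 - 66 + 6*100 = -60 - 66 + 600 = 474)
(116 + P)² = (116 + 474)² = 590² = 348100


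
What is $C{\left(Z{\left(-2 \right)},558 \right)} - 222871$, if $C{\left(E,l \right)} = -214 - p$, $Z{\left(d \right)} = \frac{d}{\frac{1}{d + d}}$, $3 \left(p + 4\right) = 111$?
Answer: $-223118$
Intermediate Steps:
$p = 33$ ($p = -4 + \frac{1}{3} \cdot 111 = -4 + 37 = 33$)
$Z{\left(d \right)} = 2 d^{2}$ ($Z{\left(d \right)} = \frac{d}{\frac{1}{2 d}} = \frac{d}{\frac{1}{2} \frac{1}{d}} = d 2 d = 2 d^{2}$)
$C{\left(E,l \right)} = -247$ ($C{\left(E,l \right)} = -214 - 33 = -247$)
$C{\left(Z{\left(-2 \right)},558 \right)} - 222871 = -247 - 222871 = -223118$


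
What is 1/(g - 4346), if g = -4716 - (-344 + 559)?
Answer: -1/9277 ≈ -0.00010779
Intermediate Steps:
g = -4931 (g = -4716 - 1*215 = -4716 - 215 = -4931)
1/(g - 4346) = 1/(-4931 - 4346) = 1/(-9277) = -1/9277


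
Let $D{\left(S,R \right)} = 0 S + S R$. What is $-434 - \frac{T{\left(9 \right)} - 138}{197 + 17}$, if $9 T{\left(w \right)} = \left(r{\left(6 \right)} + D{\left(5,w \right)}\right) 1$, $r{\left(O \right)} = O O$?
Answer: $- \frac{92747}{214} \approx -433.4$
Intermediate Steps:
$r{\left(O \right)} = O^{2}$
$D{\left(S,R \right)} = R S$ ($D{\left(S,R \right)} = 0 + R S = R S$)
$T{\left(w \right)} = 4 + \frac{5 w}{9}$ ($T{\left(w \right)} = \frac{\left(6^{2} + w 5\right) 1}{9} = \frac{\left(36 + 5 w\right) 1}{9} = \frac{36 + 5 w}{9} = 4 + \frac{5 w}{9}$)
$-434 - \frac{T{\left(9 \right)} - 138}{197 + 17} = -434 - \frac{\left(4 + \frac{5}{9} \cdot 9\right) - 138}{197 + 17} = -434 - \frac{\left(4 + 5\right) - 138}{214} = -434 - \left(9 - 138\right) \frac{1}{214} = -434 - \left(-129\right) \frac{1}{214} = -434 - - \frac{129}{214} = -434 + \frac{129}{214} = - \frac{92747}{214}$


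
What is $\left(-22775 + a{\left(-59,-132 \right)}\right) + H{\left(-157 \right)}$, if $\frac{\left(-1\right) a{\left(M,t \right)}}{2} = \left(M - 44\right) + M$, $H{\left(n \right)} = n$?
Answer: $-22608$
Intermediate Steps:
$a{\left(M,t \right)} = 88 - 4 M$ ($a{\left(M,t \right)} = - 2 \left(\left(M - 44\right) + M\right) = - 2 \left(\left(-44 + M\right) + M\right) = - 2 \left(-44 + 2 M\right) = 88 - 4 M$)
$\left(-22775 + a{\left(-59,-132 \right)}\right) + H{\left(-157 \right)} = \left(-22775 + \left(88 - -236\right)\right) - 157 = \left(-22775 + \left(88 + 236\right)\right) - 157 = \left(-22775 + 324\right) - 157 = -22451 - 157 = -22608$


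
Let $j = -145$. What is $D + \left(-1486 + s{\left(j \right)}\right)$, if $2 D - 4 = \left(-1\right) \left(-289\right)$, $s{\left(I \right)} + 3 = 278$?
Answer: $- \frac{2129}{2} \approx -1064.5$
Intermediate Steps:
$s{\left(I \right)} = 275$ ($s{\left(I \right)} = -3 + 278 = 275$)
$D = \frac{293}{2}$ ($D = 2 + \frac{\left(-1\right) \left(-289\right)}{2} = 2 + \frac{1}{2} \cdot 289 = 2 + \frac{289}{2} = \frac{293}{2} \approx 146.5$)
$D + \left(-1486 + s{\left(j \right)}\right) = \frac{293}{2} + \left(-1486 + 275\right) = \frac{293}{2} - 1211 = - \frac{2129}{2}$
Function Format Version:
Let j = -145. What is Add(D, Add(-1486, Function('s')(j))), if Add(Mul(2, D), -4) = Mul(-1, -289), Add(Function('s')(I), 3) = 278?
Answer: Rational(-2129, 2) ≈ -1064.5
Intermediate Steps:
Function('s')(I) = 275 (Function('s')(I) = Add(-3, 278) = 275)
D = Rational(293, 2) (D = Add(2, Mul(Rational(1, 2), Mul(-1, -289))) = Add(2, Mul(Rational(1, 2), 289)) = Add(2, Rational(289, 2)) = Rational(293, 2) ≈ 146.50)
Add(D, Add(-1486, Function('s')(j))) = Add(Rational(293, 2), Add(-1486, 275)) = Add(Rational(293, 2), -1211) = Rational(-2129, 2)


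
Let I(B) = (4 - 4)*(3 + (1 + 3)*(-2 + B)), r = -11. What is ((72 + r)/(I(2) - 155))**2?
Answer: 3721/24025 ≈ 0.15488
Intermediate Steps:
I(B) = 0 (I(B) = 0*(3 + 4*(-2 + B)) = 0*(3 + (-8 + 4*B)) = 0*(-5 + 4*B) = 0)
((72 + r)/(I(2) - 155))**2 = ((72 - 11)/(0 - 155))**2 = (61/(-155))**2 = (61*(-1/155))**2 = (-61/155)**2 = 3721/24025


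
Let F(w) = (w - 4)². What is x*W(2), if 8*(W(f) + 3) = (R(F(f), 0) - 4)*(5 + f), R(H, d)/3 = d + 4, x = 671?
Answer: 2684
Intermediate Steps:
F(w) = (-4 + w)²
R(H, d) = 12 + 3*d (R(H, d) = 3*(d + 4) = 3*(4 + d) = 12 + 3*d)
W(f) = 2 + f (W(f) = -3 + (((12 + 3*0) - 4)*(5 + f))/8 = -3 + (((12 + 0) - 4)*(5 + f))/8 = -3 + ((12 - 4)*(5 + f))/8 = -3 + (8*(5 + f))/8 = -3 + (40 + 8*f)/8 = -3 + (5 + f) = 2 + f)
x*W(2) = 671*(2 + 2) = 671*4 = 2684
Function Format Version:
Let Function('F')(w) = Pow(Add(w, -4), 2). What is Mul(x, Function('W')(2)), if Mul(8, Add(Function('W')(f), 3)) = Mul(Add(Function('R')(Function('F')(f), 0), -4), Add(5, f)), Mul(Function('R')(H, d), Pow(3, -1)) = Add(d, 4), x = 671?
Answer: 2684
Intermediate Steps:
Function('F')(w) = Pow(Add(-4, w), 2)
Function('R')(H, d) = Add(12, Mul(3, d)) (Function('R')(H, d) = Mul(3, Add(d, 4)) = Mul(3, Add(4, d)) = Add(12, Mul(3, d)))
Function('W')(f) = Add(2, f) (Function('W')(f) = Add(-3, Mul(Rational(1, 8), Mul(Add(Add(12, Mul(3, 0)), -4), Add(5, f)))) = Add(-3, Mul(Rational(1, 8), Mul(Add(Add(12, 0), -4), Add(5, f)))) = Add(-3, Mul(Rational(1, 8), Mul(Add(12, -4), Add(5, f)))) = Add(-3, Mul(Rational(1, 8), Mul(8, Add(5, f)))) = Add(-3, Mul(Rational(1, 8), Add(40, Mul(8, f)))) = Add(-3, Add(5, f)) = Add(2, f))
Mul(x, Function('W')(2)) = Mul(671, Add(2, 2)) = Mul(671, 4) = 2684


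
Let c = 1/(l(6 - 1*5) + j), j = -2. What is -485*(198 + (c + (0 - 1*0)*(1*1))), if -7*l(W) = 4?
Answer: -1725145/18 ≈ -95841.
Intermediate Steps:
l(W) = -4/7 (l(W) = -1/7*4 = -4/7)
c = -7/18 (c = 1/(-4/7 - 2) = 1/(-18/7) = -7/18 ≈ -0.38889)
-485*(198 + (c + (0 - 1*0)*(1*1))) = -485*(198 + (-7/18 + (0 - 1*0)*(1*1))) = -485*(198 + (-7/18 + (0 + 0)*1)) = -485*(198 + (-7/18 + 0*1)) = -485*(198 + (-7/18 + 0)) = -485*(198 - 7/18) = -485*3557/18 = -1725145/18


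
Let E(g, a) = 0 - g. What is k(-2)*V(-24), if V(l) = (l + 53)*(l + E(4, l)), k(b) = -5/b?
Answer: -2030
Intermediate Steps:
E(g, a) = -g
V(l) = (-4 + l)*(53 + l) (V(l) = (l + 53)*(l - 1*4) = (53 + l)*(l - 4) = (53 + l)*(-4 + l) = (-4 + l)*(53 + l))
k(-2)*V(-24) = (-5/(-2))*(-212 + (-24)**2 + 49*(-24)) = (-5*(-1/2))*(-212 + 576 - 1176) = (5/2)*(-812) = -2030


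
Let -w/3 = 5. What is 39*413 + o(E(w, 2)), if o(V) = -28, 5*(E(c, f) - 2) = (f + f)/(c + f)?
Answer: 16079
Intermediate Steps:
w = -15 (w = -3*5 = -15)
E(c, f) = 2 + 2*f/(5*(c + f)) (E(c, f) = 2 + ((f + f)/(c + f))/5 = 2 + ((2*f)/(c + f))/5 = 2 + (2*f/(c + f))/5 = 2 + 2*f/(5*(c + f)))
39*413 + o(E(w, 2)) = 39*413 - 28 = 16107 - 28 = 16079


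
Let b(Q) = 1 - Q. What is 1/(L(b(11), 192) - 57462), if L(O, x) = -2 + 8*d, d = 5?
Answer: -1/57424 ≈ -1.7414e-5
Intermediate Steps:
L(O, x) = 38 (L(O, x) = -2 + 8*5 = -2 + 40 = 38)
1/(L(b(11), 192) - 57462) = 1/(38 - 57462) = 1/(-57424) = -1/57424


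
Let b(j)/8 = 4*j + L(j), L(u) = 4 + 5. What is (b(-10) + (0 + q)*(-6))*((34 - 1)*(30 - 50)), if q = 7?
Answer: 191400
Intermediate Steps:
L(u) = 9
b(j) = 72 + 32*j (b(j) = 8*(4*j + 9) = 8*(9 + 4*j) = 72 + 32*j)
(b(-10) + (0 + q)*(-6))*((34 - 1)*(30 - 50)) = ((72 + 32*(-10)) + (0 + 7)*(-6))*((34 - 1)*(30 - 50)) = ((72 - 320) + 7*(-6))*(33*(-20)) = (-248 - 42)*(-660) = -290*(-660) = 191400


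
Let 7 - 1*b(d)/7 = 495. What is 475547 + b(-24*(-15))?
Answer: 472131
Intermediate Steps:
b(d) = -3416 (b(d) = 49 - 7*495 = 49 - 3465 = -3416)
475547 + b(-24*(-15)) = 475547 - 3416 = 472131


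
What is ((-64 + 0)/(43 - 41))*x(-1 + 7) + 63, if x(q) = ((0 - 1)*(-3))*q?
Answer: -513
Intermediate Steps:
x(q) = 3*q (x(q) = (-1*(-3))*q = 3*q)
((-64 + 0)/(43 - 41))*x(-1 + 7) + 63 = ((-64 + 0)/(43 - 41))*(3*(-1 + 7)) + 63 = (-64/2)*(3*6) + 63 = -64*½*18 + 63 = -32*18 + 63 = -576 + 63 = -513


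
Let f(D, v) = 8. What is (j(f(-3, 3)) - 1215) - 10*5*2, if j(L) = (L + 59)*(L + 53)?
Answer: 2772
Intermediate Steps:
j(L) = (53 + L)*(59 + L) (j(L) = (59 + L)*(53 + L) = (53 + L)*(59 + L))
(j(f(-3, 3)) - 1215) - 10*5*2 = ((3127 + 8² + 112*8) - 1215) - 10*5*2 = ((3127 + 64 + 896) - 1215) - 50*2 = (4087 - 1215) - 100 = 2872 - 100 = 2772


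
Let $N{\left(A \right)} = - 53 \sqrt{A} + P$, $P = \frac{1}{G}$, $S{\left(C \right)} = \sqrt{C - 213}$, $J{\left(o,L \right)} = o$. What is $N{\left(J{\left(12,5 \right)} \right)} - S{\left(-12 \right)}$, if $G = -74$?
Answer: $- \frac{1}{74} - 106 \sqrt{3} - 15 i \approx -183.61 - 15.0 i$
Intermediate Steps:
$S{\left(C \right)} = \sqrt{-213 + C}$
$P = - \frac{1}{74}$ ($P = \frac{1}{-74} = - \frac{1}{74} \approx -0.013514$)
$N{\left(A \right)} = - \frac{1}{74} - 53 \sqrt{A}$ ($N{\left(A \right)} = - 53 \sqrt{A} - \frac{1}{74} = - \frac{1}{74} - 53 \sqrt{A}$)
$N{\left(J{\left(12,5 \right)} \right)} - S{\left(-12 \right)} = \left(- \frac{1}{74} - 53 \sqrt{12}\right) - \sqrt{-213 - 12} = \left(- \frac{1}{74} - 53 \cdot 2 \sqrt{3}\right) - \sqrt{-225} = \left(- \frac{1}{74} - 106 \sqrt{3}\right) - 15 i = - \frac{1}{74} - 106 \sqrt{3} - 15 i$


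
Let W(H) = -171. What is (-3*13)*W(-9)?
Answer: 6669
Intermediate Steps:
(-3*13)*W(-9) = -3*13*(-171) = -39*(-171) = 6669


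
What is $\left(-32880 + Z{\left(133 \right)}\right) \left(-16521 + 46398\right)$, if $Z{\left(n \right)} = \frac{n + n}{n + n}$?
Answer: $-982325883$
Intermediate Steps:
$Z{\left(n \right)} = 1$ ($Z{\left(n \right)} = \frac{2 n}{2 n} = 2 n \frac{1}{2 n} = 1$)
$\left(-32880 + Z{\left(133 \right)}\right) \left(-16521 + 46398\right) = \left(-32880 + 1\right) \left(-16521 + 46398\right) = \left(-32879\right) 29877 = -982325883$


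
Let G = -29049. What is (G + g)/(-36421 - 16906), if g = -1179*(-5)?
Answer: 23154/53327 ≈ 0.43419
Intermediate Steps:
g = 5895
(G + g)/(-36421 - 16906) = (-29049 + 5895)/(-36421 - 16906) = -23154/(-53327) = -23154*(-1/53327) = 23154/53327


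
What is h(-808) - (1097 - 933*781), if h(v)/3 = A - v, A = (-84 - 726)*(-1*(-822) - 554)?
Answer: 78760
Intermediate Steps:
A = -217080 (A = -810*(822 - 554) = -810*268 = -217080)
h(v) = -651240 - 3*v (h(v) = 3*(-217080 - v) = -651240 - 3*v)
h(-808) - (1097 - 933*781) = (-651240 - 3*(-808)) - (1097 - 933*781) = (-651240 + 2424) - (1097 - 728673) = -648816 - 1*(-727576) = -648816 + 727576 = 78760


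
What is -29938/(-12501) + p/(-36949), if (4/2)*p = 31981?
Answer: 1812563843/923798898 ≈ 1.9621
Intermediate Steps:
p = 31981/2 (p = (½)*31981 = 31981/2 ≈ 15991.)
-29938/(-12501) + p/(-36949) = -29938/(-12501) + (31981/2)/(-36949) = -29938*(-1/12501) + (31981/2)*(-1/36949) = 29938/12501 - 31981/73898 = 1812563843/923798898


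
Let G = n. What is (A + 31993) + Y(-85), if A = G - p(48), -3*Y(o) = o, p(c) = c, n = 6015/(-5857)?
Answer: 561785395/17571 ≈ 31972.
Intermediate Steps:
n = -6015/5857 (n = 6015*(-1/5857) = -6015/5857 ≈ -1.0270)
Y(o) = -o/3
G = -6015/5857 ≈ -1.0270
A = -287151/5857 (A = -6015/5857 - 1*48 = -6015/5857 - 48 = -287151/5857 ≈ -49.027)
(A + 31993) + Y(-85) = (-287151/5857 + 31993) - ⅓*(-85) = 187095850/5857 + 85/3 = 561785395/17571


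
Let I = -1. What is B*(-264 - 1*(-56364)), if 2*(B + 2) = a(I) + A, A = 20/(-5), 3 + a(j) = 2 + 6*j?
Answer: -420750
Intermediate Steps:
a(j) = -1 + 6*j (a(j) = -3 + (2 + 6*j) = -1 + 6*j)
A = -4 (A = 20*(-1/5) = -4)
B = -15/2 (B = -2 + ((-1 + 6*(-1)) - 4)/2 = -2 + ((-1 - 6) - 4)/2 = -2 + (-7 - 4)/2 = -2 + (1/2)*(-11) = -2 - 11/2 = -15/2 ≈ -7.5000)
B*(-264 - 1*(-56364)) = -15*(-264 - 1*(-56364))/2 = -15*(-264 + 56364)/2 = -15/2*56100 = -420750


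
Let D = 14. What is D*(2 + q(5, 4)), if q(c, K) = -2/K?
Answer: 21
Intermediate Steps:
D*(2 + q(5, 4)) = 14*(2 - 2/4) = 14*(2 - 2*1/4) = 14*(2 - 1/2) = 14*(3/2) = 21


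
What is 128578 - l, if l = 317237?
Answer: -188659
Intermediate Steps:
128578 - l = 128578 - 1*317237 = 128578 - 317237 = -188659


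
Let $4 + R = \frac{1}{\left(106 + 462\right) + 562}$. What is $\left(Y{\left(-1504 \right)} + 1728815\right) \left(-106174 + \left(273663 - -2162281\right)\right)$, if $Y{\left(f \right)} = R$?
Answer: $\frac{455133716625087}{113} \approx 4.0277 \cdot 10^{12}$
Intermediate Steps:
$R = - \frac{4519}{1130}$ ($R = -4 + \frac{1}{\left(106 + 462\right) + 562} = -4 + \frac{1}{568 + 562} = -4 + \frac{1}{1130} = - \frac{4519}{1130} \approx -3.9991$)
$Y{\left(f \right)} = - \frac{4519}{1130}$
$\left(Y{\left(-1504 \right)} + 1728815\right) \left(-106174 + \left(273663 - -2162281\right)\right) = \left(- \frac{4519}{1130} + 1728815\right) \left(-106174 + \left(273663 - -2162281\right)\right) = \frac{1953556431 \left(-106174 + \left(273663 + 2162281\right)\right)}{1130} = \frac{1953556431 \left(-106174 + 2435944\right)}{1130} = \frac{1953556431}{1130} \cdot 2329770 = \frac{455133716625087}{113}$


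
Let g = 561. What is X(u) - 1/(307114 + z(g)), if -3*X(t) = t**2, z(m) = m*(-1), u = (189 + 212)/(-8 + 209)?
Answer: -49294150156/37155143259 ≈ -1.3267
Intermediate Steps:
u = 401/201 ≈ 1.9950
z(m) = -m
X(t) = -t**2/3
X(u) - 1/(307114 + z(g)) = -(401/201)**2/3 - 1/(307114 - 1*561) = -1/3*160801/40401 - 1/(307114 - 561) = -160801/121203 - 1/306553 = -49294150156/37155143259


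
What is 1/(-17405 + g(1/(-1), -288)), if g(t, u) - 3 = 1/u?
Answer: -288/5011777 ≈ -5.7465e-5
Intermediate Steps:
g(t, u) = 3 + 1/u
1/(-17405 + g(1/(-1), -288)) = 1/(-17405 + (3 + 1/(-288))) = 1/(-17405 + (3 - 1/288)) = 1/(-17405 + 863/288) = 1/(-5011777/288) = -288/5011777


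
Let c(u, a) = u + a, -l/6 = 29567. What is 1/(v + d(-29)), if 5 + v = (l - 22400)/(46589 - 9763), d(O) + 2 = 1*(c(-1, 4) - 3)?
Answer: -18413/228792 ≈ -0.080479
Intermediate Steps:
l = -177402 (l = -6*29567 = -177402)
c(u, a) = a + u
d(O) = -2 (d(O) = -2 + 1*((4 - 1) - 3) = -2 + 1*(3 - 3) = -2 + 1*0 = -2 + 0 = -2)
v = -191966/18413 (v = -5 + (-177402 - 22400)/(46589 - 9763) = -5 - 199802/36826 = -5 - 199802*1/36826 = -5 - 99901/18413 = -191966/18413 ≈ -10.426)
1/(v + d(-29)) = 1/(-191966/18413 - 2) = 1/(-228792/18413) = -18413/228792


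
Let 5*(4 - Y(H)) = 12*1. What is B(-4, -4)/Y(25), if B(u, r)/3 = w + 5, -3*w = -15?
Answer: 75/4 ≈ 18.750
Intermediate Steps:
w = 5 (w = -1/3*(-15) = 5)
Y(H) = 8/5 (Y(H) = 4 - 12/5 = 8/5)
B(u, r) = 30 (B(u, r) = 3*(5 + 5) = 3*10 = 30)
B(-4, -4)/Y(25) = 30/(8/5) = 30*(5/8) = 75/4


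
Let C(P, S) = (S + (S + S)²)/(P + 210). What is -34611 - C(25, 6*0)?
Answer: -34611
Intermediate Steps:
C(P, S) = (S + 4*S²)/(210 + P) (C(P, S) = (S + (2*S)²)/(210 + P) = (S + 4*S²)/(210 + P))
-34611 - C(25, 6*0) = -34611 - 6*0*(1 + 4*(6*0))/(210 + 25) = -34611 - 0*(1 + 4*0)/235 = -34611 - 0*(1 + 0)/235 = -34611 - 0/235 = -34611 - 1*0 = -34611 + 0 = -34611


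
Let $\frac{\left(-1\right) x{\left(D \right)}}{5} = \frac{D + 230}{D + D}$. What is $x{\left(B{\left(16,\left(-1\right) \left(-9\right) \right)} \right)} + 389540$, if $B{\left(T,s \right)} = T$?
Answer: $\frac{6232025}{16} \approx 3.895 \cdot 10^{5}$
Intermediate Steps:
$x{\left(D \right)} = - \frac{5 \left(230 + D\right)}{2 D}$ ($x{\left(D \right)} = - 5 \frac{D + 230}{D + D} = - 5 \frac{230 + D}{2 D} = - \frac{5 \left(230 + D\right)}{2 D}$)
$x{\left(B{\left(16,\left(-1\right) \left(-9\right) \right)} \right)} + 389540 = \left(- \frac{5}{2} - \frac{575}{16}\right) + 389540 = - \frac{615}{16} + 389540 = \frac{6232025}{16}$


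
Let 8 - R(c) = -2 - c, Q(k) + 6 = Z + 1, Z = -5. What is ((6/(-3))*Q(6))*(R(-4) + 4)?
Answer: 200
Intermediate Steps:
Q(k) = -10 (Q(k) = -6 + (-5 + 1) = -6 - 4 = -10)
R(c) = 10 + c (R(c) = 8 - (-2 - c) = 8 + (2 + c) = 10 + c)
((6/(-3))*Q(6))*(R(-4) + 4) = ((6/(-3))*(-10))*((10 - 4) + 4) = ((6*(-1/3))*(-10))*(6 + 4) = -2*(-10)*10 = 20*10 = 200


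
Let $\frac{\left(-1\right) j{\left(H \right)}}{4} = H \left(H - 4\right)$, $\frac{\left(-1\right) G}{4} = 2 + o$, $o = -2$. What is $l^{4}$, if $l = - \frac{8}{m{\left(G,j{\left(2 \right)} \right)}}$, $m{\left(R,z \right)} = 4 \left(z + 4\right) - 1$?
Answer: $\frac{4096}{38950081} \approx 0.00010516$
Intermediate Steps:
$G = 0$ ($G = - 4 \left(2 - 2\right) = \left(-4\right) 0 = 0$)
$j{\left(H \right)} = - 4 H \left(-4 + H\right)$ ($j{\left(H \right)} = - 4 H \left(H - 4\right) = - 4 H \left(-4 + H\right)$)
$m{\left(R,z \right)} = 15 + 4 z$ ($m{\left(R,z \right)} = 4 \left(4 + z\right) - 1 = \left(16 + 4 z\right) - 1 = 15 + 4 z$)
$l = - \frac{8}{79}$ ($l = - \frac{8}{15 + 4 \cdot 4 \cdot 2 \left(4 - 2\right)} = - \frac{8}{15 + 4 \cdot 4 \cdot 2 \cdot 2} = - \frac{8}{15 + 4 \cdot 16} = - \frac{8}{15 + 64} = - \frac{8}{79} \approx -0.10127$)
$l^{4} = \left(- \frac{8}{79}\right)^{4} = \frac{4096}{38950081}$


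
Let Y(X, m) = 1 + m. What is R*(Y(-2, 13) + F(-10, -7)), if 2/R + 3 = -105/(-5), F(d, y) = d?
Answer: 4/9 ≈ 0.44444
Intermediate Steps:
R = 1/9 (R = 2/(-3 - 105/(-5)) = 2/(-3 - 105*(-1/5)) = 2/(-3 + 21) = 2/18 = 2*(1/18) = 1/9 ≈ 0.11111)
R*(Y(-2, 13) + F(-10, -7)) = ((1 + 13) - 10)/9 = (14 - 10)/9 = (1/9)*4 = 4/9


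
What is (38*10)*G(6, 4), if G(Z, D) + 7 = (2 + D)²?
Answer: 11020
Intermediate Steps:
G(Z, D) = -7 + (2 + D)²
(38*10)*G(6, 4) = (38*10)*(-7 + (2 + 4)²) = 380*(-7 + 6²) = 380*(-7 + 36) = 380*29 = 11020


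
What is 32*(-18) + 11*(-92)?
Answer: -1588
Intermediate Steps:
32*(-18) + 11*(-92) = -576 - 1012 = -1588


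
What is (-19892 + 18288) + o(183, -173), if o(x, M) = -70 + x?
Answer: -1491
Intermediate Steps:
(-19892 + 18288) + o(183, -173) = (-19892 + 18288) + (-70 + 183) = -1604 + 113 = -1491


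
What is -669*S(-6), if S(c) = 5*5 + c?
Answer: -12711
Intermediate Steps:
S(c) = 25 + c
-669*S(-6) = -669*(25 - 6) = -669*19 = -12711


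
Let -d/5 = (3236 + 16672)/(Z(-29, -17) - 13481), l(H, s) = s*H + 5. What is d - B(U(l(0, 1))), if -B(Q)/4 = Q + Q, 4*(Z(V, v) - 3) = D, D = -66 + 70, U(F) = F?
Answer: 638620/13477 ≈ 47.386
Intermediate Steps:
l(H, s) = 5 + H*s (l(H, s) = H*s + 5 = 5 + H*s)
D = 4
Z(V, v) = 4 (Z(V, v) = 3 + (¼)*4 = 3 + 1 = 4)
d = 99540/13477 (d = -5*(3236 + 16672)/(4 - 13481) = -99540/(-13477) = -99540*(-1)/13477 = -5*(-19908/13477) = 99540/13477 ≈ 7.3859)
B(Q) = -8*Q (B(Q) = -4*(Q + Q) = -8*Q)
d - B(U(l(0, 1))) = 99540/13477 - (-8)*(5 + 0*1) = 99540/13477 - (-8)*(5 + 0) = 99540/13477 - (-8)*5 = 99540/13477 - 1*(-40) = 99540/13477 + 40 = 638620/13477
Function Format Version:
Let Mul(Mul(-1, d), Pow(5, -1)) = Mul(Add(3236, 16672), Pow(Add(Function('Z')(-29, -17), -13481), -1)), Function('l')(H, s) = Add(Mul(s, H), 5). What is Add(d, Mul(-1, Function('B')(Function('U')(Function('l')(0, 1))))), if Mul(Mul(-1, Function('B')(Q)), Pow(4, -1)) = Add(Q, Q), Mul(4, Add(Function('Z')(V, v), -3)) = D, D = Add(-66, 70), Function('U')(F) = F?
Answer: Rational(638620, 13477) ≈ 47.386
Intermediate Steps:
Function('l')(H, s) = Add(5, Mul(H, s)) (Function('l')(H, s) = Add(Mul(H, s), 5) = Add(5, Mul(H, s)))
D = 4
Function('Z')(V, v) = 4 (Function('Z')(V, v) = Add(3, Mul(Rational(1, 4), 4)) = Add(3, 1) = 4)
d = Rational(99540, 13477) (d = Mul(-5, Mul(Add(3236, 16672), Pow(Add(4, -13481), -1))) = Mul(-5, Mul(19908, Pow(-13477, -1))) = Mul(-5, Mul(19908, Rational(-1, 13477))) = Mul(-5, Rational(-19908, 13477)) = Rational(99540, 13477) ≈ 7.3859)
Function('B')(Q) = Mul(-8, Q) (Function('B')(Q) = Mul(-4, Add(Q, Q)) = Mul(-4, Mul(2, Q)) = Mul(-8, Q))
Add(d, Mul(-1, Function('B')(Function('U')(Function('l')(0, 1))))) = Add(Rational(99540, 13477), Mul(-1, Mul(-8, Add(5, Mul(0, 1))))) = Add(Rational(99540, 13477), Mul(-1, Mul(-8, Add(5, 0)))) = Add(Rational(99540, 13477), Mul(-1, Mul(-8, 5))) = Add(Rational(99540, 13477), Mul(-1, -40)) = Add(Rational(99540, 13477), 40) = Rational(638620, 13477)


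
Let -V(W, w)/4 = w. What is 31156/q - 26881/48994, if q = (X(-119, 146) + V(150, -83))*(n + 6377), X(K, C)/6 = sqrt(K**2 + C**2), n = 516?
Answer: -24329976879/44240749102 + 46734*sqrt(35477)/2010943141 ≈ -0.54557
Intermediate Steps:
V(W, w) = -4*w
X(K, C) = 6*sqrt(C**2 + K**2) (X(K, C) = 6*sqrt(K**2 + C**2) = 6*sqrt(C**2 + K**2))
q = 2288476 + 41358*sqrt(35477) (q = (6*sqrt(146**2 + (-119)**2) - 4*(-83))*(516 + 6377) = (6*sqrt(21316 + 14161) + 332)*6893 = (6*sqrt(35477) + 332)*6893 = (332 + 6*sqrt(35477))*6893 = 2288476 + 41358*sqrt(35477) ≈ 1.0078e+7)
31156/q - 26881/48994 = 31156/(2288476 + 41358*sqrt(35477)) - 26881/48994 = -26881/48994 + 31156/(2288476 + 41358*sqrt(35477))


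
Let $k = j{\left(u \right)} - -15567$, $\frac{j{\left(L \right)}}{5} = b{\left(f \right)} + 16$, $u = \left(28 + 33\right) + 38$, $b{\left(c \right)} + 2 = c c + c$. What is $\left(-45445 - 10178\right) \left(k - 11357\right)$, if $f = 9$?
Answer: $-263096790$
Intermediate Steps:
$b{\left(c \right)} = -2 + c + c^{2}$ ($b{\left(c \right)} = -2 + \left(c c + c\right) = -2 + \left(c^{2} + c\right) = -2 + \left(c + c^{2}\right) = -2 + c + c^{2}$)
$u = 99$ ($u = 61 + 38 = 99$)
$j{\left(L \right)} = 520$ ($j{\left(L \right)} = 5 \left(\left(-2 + 9 + 9^{2}\right) + 16\right) = 5 \left(\left(-2 + 9 + 81\right) + 16\right) = 5 \left(88 + 16\right) = 5 \cdot 104 = 520$)
$k = 16087$ ($k = 520 - -15567 = 520 + 15567 = 16087$)
$\left(-45445 - 10178\right) \left(k - 11357\right) = \left(-45445 - 10178\right) \left(16087 - 11357\right) = \left(-55623\right) 4730 = -263096790$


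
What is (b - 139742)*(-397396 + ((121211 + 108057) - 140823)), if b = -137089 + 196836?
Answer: 24714535245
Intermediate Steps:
b = 59747
(b - 139742)*(-397396 + ((121211 + 108057) - 140823)) = (59747 - 139742)*(-397396 + ((121211 + 108057) - 140823)) = -79995*(-397396 + (229268 - 140823)) = -79995*(-397396 + 88445) = -79995*(-308951) = 24714535245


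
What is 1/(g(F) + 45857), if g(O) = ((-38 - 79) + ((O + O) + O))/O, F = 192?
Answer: 64/2935001 ≈ 2.1806e-5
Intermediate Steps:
g(O) = (-117 + 3*O)/O (g(O) = (-117 + (2*O + O))/O = (-117 + 3*O)/O)
1/(g(F) + 45857) = 1/((3 - 117/192) + 45857) = 1/((3 - 117*1/192) + 45857) = 1/((3 - 39/64) + 45857) = 1/(153/64 + 45857) = 1/(2935001/64) = 64/2935001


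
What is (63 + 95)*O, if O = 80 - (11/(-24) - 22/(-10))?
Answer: 741889/60 ≈ 12365.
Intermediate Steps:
O = 9391/120 (O = 80 - (11*(-1/24) - 22*(-1/10)) = 80 - (-11/24 + 11/5) = 80 - 1*209/120 = 80 - 209/120 = 9391/120 ≈ 78.258)
(63 + 95)*O = (63 + 95)*(9391/120) = 158*(9391/120) = 741889/60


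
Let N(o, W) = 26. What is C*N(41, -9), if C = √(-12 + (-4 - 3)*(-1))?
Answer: 26*I*√5 ≈ 58.138*I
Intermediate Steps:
C = I*√5 (C = √(-12 - 7*(-1)) = √(-12 + 7) = √(-5) = I*√5 ≈ 2.2361*I)
C*N(41, -9) = (I*√5)*26 = 26*I*√5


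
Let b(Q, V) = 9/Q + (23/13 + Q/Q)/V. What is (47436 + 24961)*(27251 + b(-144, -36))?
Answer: 31566088851/16 ≈ 1.9729e+9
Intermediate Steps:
b(Q, V) = 9/Q + 36/(13*V) (b(Q, V) = 9/Q + (23*(1/13) + 1)/V = 9/Q + (23/13 + 1)/V = 9/Q + 36/(13*V))
(47436 + 24961)*(27251 + b(-144, -36)) = (47436 + 24961)*(27251 + (9/(-144) + (36/13)/(-36))) = 72397*(27251 + (9*(-1/144) + (36/13)*(-1/36))) = 72397*(27251 + (-1/16 - 1/13)) = 72397*(27251 - 29/208) = 72397*(5668179/208) = 31566088851/16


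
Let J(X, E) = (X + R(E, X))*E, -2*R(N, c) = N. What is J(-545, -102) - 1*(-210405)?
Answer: 260793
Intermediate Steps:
R(N, c) = -N/2
J(X, E) = E*(X - E/2) (J(X, E) = (X - E/2)*E = E*(X - E/2))
J(-545, -102) - 1*(-210405) = (1/2)*(-102)*(-1*(-102) + 2*(-545)) - 1*(-210405) = (1/2)*(-102)*(102 - 1090) + 210405 = (1/2)*(-102)*(-988) + 210405 = 50388 + 210405 = 260793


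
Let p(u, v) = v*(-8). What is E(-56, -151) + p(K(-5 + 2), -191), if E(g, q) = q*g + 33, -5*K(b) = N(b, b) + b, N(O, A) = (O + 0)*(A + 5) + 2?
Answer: 10017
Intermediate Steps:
N(O, A) = 2 + O*(5 + A) (N(O, A) = O*(5 + A) + 2 = 2 + O*(5 + A))
K(b) = -⅖ - 6*b/5 - b²/5 (K(b) = -((2 + 5*b + b*b) + b)/5 = -((2 + 5*b + b²) + b)/5 = -((2 + b² + 5*b) + b)/5 = -(2 + b² + 6*b)/5 = -⅖ - 6*b/5 - b²/5)
E(g, q) = 33 + g*q (E(g, q) = g*q + 33 = 33 + g*q)
p(u, v) = -8*v
E(-56, -151) + p(K(-5 + 2), -191) = (33 - 56*(-151)) - 8*(-191) = (33 + 8456) + 1528 = 8489 + 1528 = 10017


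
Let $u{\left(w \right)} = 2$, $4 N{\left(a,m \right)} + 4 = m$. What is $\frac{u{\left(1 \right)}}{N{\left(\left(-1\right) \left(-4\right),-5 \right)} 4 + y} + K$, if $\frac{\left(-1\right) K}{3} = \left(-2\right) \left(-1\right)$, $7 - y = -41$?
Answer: $- \frac{232}{39} \approx -5.9487$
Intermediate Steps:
$y = 48$ ($y = 7 - -41 = 7 + 41 = 48$)
$N{\left(a,m \right)} = -1 + \frac{m}{4}$
$K = -6$ ($K = - 3 \left(\left(-2\right) \left(-1\right)\right) = \left(-3\right) 2 = -6$)
$\frac{u{\left(1 \right)}}{N{\left(\left(-1\right) \left(-4\right),-5 \right)} 4 + y} + K = \frac{1}{\left(-1 + \frac{1}{4} \left(-5\right)\right) 4 + 48} \cdot 2 - 6 = \frac{1}{\left(-1 - \frac{5}{4}\right) 4 + 48} \cdot 2 - 6 = \frac{1}{\left(- \frac{9}{4}\right) 4 + 48} \cdot 2 - 6 = \frac{1}{-9 + 48} \cdot 2 - 6 = \frac{1}{39} \cdot 2 - 6 = \frac{2}{39} - 6 = - \frac{232}{39}$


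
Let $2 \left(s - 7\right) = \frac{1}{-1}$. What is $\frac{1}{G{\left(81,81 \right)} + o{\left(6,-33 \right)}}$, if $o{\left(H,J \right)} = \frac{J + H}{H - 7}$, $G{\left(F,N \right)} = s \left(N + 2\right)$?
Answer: $\frac{2}{1133} \approx 0.0017652$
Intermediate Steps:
$s = \frac{13}{2}$ ($s = 7 + \frac{1}{2 \left(-1\right)} = 7 + \frac{1}{2} \left(-1\right) = 7 - \frac{1}{2} = \frac{13}{2} \approx 6.5$)
$G{\left(F,N \right)} = 13 + \frac{13 N}{2}$ ($G{\left(F,N \right)} = \frac{13 \left(N + 2\right)}{2} = \frac{13 \left(2 + N\right)}{2} = 13 + \frac{13 N}{2}$)
$o{\left(H,J \right)} = \frac{H + J}{-7 + H}$
$\frac{1}{G{\left(81,81 \right)} + o{\left(6,-33 \right)}} = \frac{1}{\left(13 + \frac{13}{2} \cdot 81\right) + \frac{6 - 33}{-7 + 6}} = \frac{1}{\left(13 + \frac{1053}{2}\right) + \frac{1}{-1} \left(-27\right)} = \frac{1}{\frac{1079}{2} - -27} = \frac{1}{\frac{1079}{2} + 27} = \frac{1}{\frac{1133}{2}} = \frac{2}{1133}$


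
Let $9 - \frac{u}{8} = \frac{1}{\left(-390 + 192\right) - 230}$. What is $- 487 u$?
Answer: $- \frac{3752822}{107} \approx -35073.0$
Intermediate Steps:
$u = \frac{7706}{107}$ ($u = 72 - \frac{8}{\left(-390 + 192\right) - 230} = 72 - \frac{8}{-198 - 230} = 72 - \frac{8}{-428} = 72 - - \frac{2}{107} = 72 + \frac{2}{107} = \frac{7706}{107} \approx 72.019$)
$- 487 u = \left(-487\right) \frac{7706}{107} = - \frac{3752822}{107}$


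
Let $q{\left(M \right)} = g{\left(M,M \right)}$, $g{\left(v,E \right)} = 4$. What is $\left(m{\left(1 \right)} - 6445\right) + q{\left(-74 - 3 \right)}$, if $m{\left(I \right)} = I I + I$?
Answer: $-6439$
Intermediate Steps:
$q{\left(M \right)} = 4$
$m{\left(I \right)} = I + I^{2}$ ($m{\left(I \right)} = I^{2} + I = I + I^{2}$)
$\left(m{\left(1 \right)} - 6445\right) + q{\left(-74 - 3 \right)} = \left(1 \left(1 + 1\right) - 6445\right) + 4 = \left(1 \cdot 2 - 6445\right) + 4 = \left(2 - 6445\right) + 4 = -6443 + 4 = -6439$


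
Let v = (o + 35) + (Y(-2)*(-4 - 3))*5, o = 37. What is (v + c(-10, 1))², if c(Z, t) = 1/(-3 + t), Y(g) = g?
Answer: 80089/4 ≈ 20022.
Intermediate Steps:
v = 142 (v = (37 + 35) - 2*(-4 - 3)*5 = 72 - 2*(-7)*5 = 72 + 14*5 = 72 + 70 = 142)
(v + c(-10, 1))² = (142 + 1/(-3 + 1))² = (142 + 1/(-2))² = (142 - ½)² = (283/2)² = 80089/4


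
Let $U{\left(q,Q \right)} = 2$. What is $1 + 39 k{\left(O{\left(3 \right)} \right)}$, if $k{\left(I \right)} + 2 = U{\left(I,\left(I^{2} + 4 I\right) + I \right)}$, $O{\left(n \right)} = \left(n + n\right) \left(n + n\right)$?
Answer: $1$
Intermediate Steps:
$O{\left(n \right)} = 4 n^{2}$ ($O{\left(n \right)} = 2 n 2 n = 4 n^{2}$)
$k{\left(I \right)} = 0$ ($k{\left(I \right)} = -2 + 2 = 0$)
$1 + 39 k{\left(O{\left(3 \right)} \right)} = 1 + 39 \cdot 0 = 1 + 0 = 1$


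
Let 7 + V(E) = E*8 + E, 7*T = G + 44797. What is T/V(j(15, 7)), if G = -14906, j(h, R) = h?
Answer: 29891/896 ≈ 33.360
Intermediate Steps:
T = 29891/7 (T = (-14906 + 44797)/7 = (⅐)*29891 = 29891/7 ≈ 4270.1)
V(E) = -7 + 9*E (V(E) = -7 + (E*8 + E) = -7 + (8*E + E) = -7 + 9*E)
T/V(j(15, 7)) = 29891/(7*(-7 + 9*15)) = 29891/(7*(-7 + 135)) = (29891/7)/128 = (29891/7)*(1/128) = 29891/896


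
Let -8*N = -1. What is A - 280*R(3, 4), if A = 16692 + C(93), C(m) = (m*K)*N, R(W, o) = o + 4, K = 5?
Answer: 116081/8 ≈ 14510.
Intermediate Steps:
R(W, o) = 4 + o
N = ⅛ (N = -⅛*(-1) = ⅛ ≈ 0.12500)
C(m) = 5*m/8 (C(m) = (m*5)*(⅛) = (5*m)*(⅛) = 5*m/8)
A = 134001/8 (A = 16692 + (5/8)*93 = 16692 + 465/8 = 134001/8 ≈ 16750.)
A - 280*R(3, 4) = 134001/8 - 280*(4 + 4) = 134001/8 - 280*8 = 134001/8 - 1*2240 = 134001/8 - 2240 = 116081/8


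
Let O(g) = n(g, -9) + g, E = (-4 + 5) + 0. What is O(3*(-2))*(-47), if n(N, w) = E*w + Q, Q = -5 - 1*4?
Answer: 1128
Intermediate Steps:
E = 1 (E = 1 + 0 = 1)
Q = -9 (Q = -5 - 4 = -9)
n(N, w) = -9 + w (n(N, w) = 1*w - 9 = w - 9 = -9 + w)
O(g) = -18 + g (O(g) = (-9 - 9) + g = -18 + g)
O(3*(-2))*(-47) = (-18 + 3*(-2))*(-47) = (-18 - 6)*(-47) = -24*(-47) = 1128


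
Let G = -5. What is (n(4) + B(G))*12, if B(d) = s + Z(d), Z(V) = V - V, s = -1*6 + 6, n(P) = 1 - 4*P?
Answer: -180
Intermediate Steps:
s = 0 (s = -6 + 6 = 0)
Z(V) = 0
B(d) = 0 (B(d) = 0 + 0 = 0)
(n(4) + B(G))*12 = ((1 - 4*4) + 0)*12 = ((1 - 16) + 0)*12 = (-15 + 0)*12 = -15*12 = -180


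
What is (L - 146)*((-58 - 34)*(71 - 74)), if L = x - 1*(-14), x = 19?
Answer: -31188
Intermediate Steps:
L = 33 (L = 19 - 1*(-14) = 19 + 14 = 33)
(L - 146)*((-58 - 34)*(71 - 74)) = (33 - 146)*((-58 - 34)*(71 - 74)) = -(-10396)*(-3) = -113*276 = -31188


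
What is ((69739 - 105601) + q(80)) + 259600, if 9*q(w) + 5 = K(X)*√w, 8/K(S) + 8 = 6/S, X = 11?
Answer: 2013637/9 - 176*√5/369 ≈ 2.2374e+5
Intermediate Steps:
K(S) = 8/(-8 + 6/S)
q(w) = -5/9 - 44*√w/369 (q(w) = -5/9 + ((-4*11/(-3 + 4*11))*√w)/9 = -5/9 + ((-4*11/(-3 + 44))*√w)/9 = -5/9 + ((-4*11/41)*√w)/9 = -5/9 + ((-4*11*1/41)*√w)/9 = -5/9 + (-44*√w/41)/9 = -5/9 - 44*√w/369)
((69739 - 105601) + q(80)) + 259600 = ((69739 - 105601) + (-5/9 - 176*√5/369)) + 259600 = (-35862 + (-5/9 - 176*√5/369)) + 259600 = (-322763/9 - 176*√5/369) + 259600 = 2013637/9 - 176*√5/369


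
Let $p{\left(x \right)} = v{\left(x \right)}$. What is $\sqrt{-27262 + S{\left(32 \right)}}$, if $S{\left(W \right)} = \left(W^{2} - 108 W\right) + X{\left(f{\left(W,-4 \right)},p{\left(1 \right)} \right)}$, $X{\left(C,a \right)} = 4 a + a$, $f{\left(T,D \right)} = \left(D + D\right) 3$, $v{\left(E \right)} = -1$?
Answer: $i \sqrt{29699} \approx 172.33 i$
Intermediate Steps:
$p{\left(x \right)} = -1$
$f{\left(T,D \right)} = 6 D$ ($f{\left(T,D \right)} = 2 D 3 = 6 D$)
$X{\left(C,a \right)} = 5 a$
$S{\left(W \right)} = -5 + W^{2} - 108 W$ ($S{\left(W \right)} = \left(W^{2} - 108 W\right) + 5 \left(-1\right) = \left(W^{2} - 108 W\right) - 5 = -5 + W^{2} - 108 W$)
$\sqrt{-27262 + S{\left(32 \right)}} = \sqrt{-27262 - \left(3461 - 1024\right)} = \sqrt{-27262 - 2437} = \sqrt{-29699} = i \sqrt{29699}$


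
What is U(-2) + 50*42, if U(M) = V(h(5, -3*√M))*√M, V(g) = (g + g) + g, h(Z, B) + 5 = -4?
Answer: 2100 - 27*I*√2 ≈ 2100.0 - 38.184*I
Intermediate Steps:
h(Z, B) = -9 (h(Z, B) = -5 - 4 = -9)
V(g) = 3*g (V(g) = 2*g + g = 3*g)
U(M) = -27*√M (U(M) = (3*(-9))*√M = -27*√M)
U(-2) + 50*42 = -27*I*√2 + 50*42 = -27*I*√2 + 2100 = 2100 - 27*I*√2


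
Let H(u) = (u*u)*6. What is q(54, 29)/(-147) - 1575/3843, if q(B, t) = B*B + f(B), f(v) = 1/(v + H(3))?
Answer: -19607569/968436 ≈ -20.247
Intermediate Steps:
H(u) = 6*u² (H(u) = u²*6 = 6*u²)
f(v) = 1/(54 + v) (f(v) = 1/(v + 6*3²) = 1/(v + 6*9) = 1/(v + 54) = 1/(54 + v))
q(B, t) = B² + 1/(54 + B) (q(B, t) = B*B + 1/(54 + B) = B² + 1/(54 + B))
q(54, 29)/(-147) - 1575/3843 = ((1 + 54²*(54 + 54))/(54 + 54))/(-147) - 1575/3843 = ((1 + 2916*108)/108)*(-1/147) - 1575*1/3843 = ((1 + 314928)/108)*(-1/147) - 25/61 = ((1/108)*314929)*(-1/147) - 25/61 = (314929/108)*(-1/147) - 25/61 = -314929/15876 - 25/61 = -19607569/968436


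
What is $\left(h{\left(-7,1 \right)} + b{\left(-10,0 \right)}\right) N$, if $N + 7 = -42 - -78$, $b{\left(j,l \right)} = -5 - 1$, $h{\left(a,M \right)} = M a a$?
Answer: $1247$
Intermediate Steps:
$h{\left(a,M \right)} = M a^{2}$
$b{\left(j,l \right)} = -6$ ($b{\left(j,l \right)} = -5 - 1 = -6$)
$N = 29$ ($N = -7 - -36 = -7 + \left(-42 + 78\right) = -7 + 36 = 29$)
$\left(h{\left(-7,1 \right)} + b{\left(-10,0 \right)}\right) N = \left(1 \left(-7\right)^{2} - 6\right) 29 = \left(1 \cdot 49 - 6\right) 29 = \left(49 - 6\right) 29 = 43 \cdot 29 = 1247$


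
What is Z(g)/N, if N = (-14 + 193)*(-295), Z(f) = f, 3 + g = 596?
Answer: -593/52805 ≈ -0.011230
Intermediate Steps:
g = 593 (g = -3 + 596 = 593)
N = -52805 (N = 179*(-295) = -52805)
Z(g)/N = 593/(-52805) = 593*(-1/52805) = -593/52805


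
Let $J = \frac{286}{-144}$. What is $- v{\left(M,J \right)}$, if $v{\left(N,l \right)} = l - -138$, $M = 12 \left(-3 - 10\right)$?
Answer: $- \frac{9793}{72} \approx -136.01$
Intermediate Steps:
$M = -156$ ($M = 12 \left(-3 - 10\right) = 12 \left(-13\right) = -156$)
$J = - \frac{143}{72}$ ($J = 286 \left(- \frac{1}{144}\right) = - \frac{143}{72} \approx -1.9861$)
$v{\left(N,l \right)} = 138 + l$ ($v{\left(N,l \right)} = l + 138 = 138 + l$)
$- v{\left(M,J \right)} = - (138 - \frac{143}{72}) = \left(-1\right) \frac{9793}{72} = - \frac{9793}{72}$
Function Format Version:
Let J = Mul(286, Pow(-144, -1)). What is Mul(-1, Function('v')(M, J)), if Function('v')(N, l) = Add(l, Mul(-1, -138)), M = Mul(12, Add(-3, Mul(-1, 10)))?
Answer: Rational(-9793, 72) ≈ -136.01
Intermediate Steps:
M = -156 (M = Mul(12, Add(-3, -10)) = Mul(12, -13) = -156)
J = Rational(-143, 72) (J = Mul(286, Rational(-1, 144)) = Rational(-143, 72) ≈ -1.9861)
Function('v')(N, l) = Add(138, l) (Function('v')(N, l) = Add(l, 138) = Add(138, l))
Mul(-1, Function('v')(M, J)) = Mul(-1, Add(138, Rational(-143, 72))) = Mul(-1, Rational(9793, 72)) = Rational(-9793, 72)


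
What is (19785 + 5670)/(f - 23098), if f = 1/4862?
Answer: -24752442/22460495 ≈ -1.1020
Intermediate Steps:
f = 1/4862 ≈ 0.00020568
(19785 + 5670)/(f - 23098) = (19785 + 5670)/(1/4862 - 23098) = 25455/(-112302475/4862) = 25455*(-4862/112302475) = -24752442/22460495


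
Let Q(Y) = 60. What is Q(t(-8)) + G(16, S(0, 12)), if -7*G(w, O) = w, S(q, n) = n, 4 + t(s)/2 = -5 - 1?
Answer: 404/7 ≈ 57.714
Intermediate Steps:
t(s) = -20 (t(s) = -8 + 2*(-5 - 1) = -8 + 2*(-6) = -8 - 12 = -20)
G(w, O) = -w/7
Q(t(-8)) + G(16, S(0, 12)) = 60 - 1/7*16 = 60 - 16/7 = 404/7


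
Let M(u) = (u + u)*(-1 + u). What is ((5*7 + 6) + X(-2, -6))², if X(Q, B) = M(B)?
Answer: 15625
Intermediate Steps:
M(u) = 2*u*(-1 + u) (M(u) = (2*u)*(-1 + u) = 2*u*(-1 + u))
X(Q, B) = 2*B*(-1 + B)
((5*7 + 6) + X(-2, -6))² = ((5*7 + 6) + 2*(-6)*(-1 - 6))² = ((35 + 6) + 2*(-6)*(-7))² = (41 + 84)² = 125² = 15625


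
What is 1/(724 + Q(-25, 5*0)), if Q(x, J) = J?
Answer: 1/724 ≈ 0.0013812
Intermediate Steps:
1/(724 + Q(-25, 5*0)) = 1/(724 + 5*0) = 1/(724 + 0) = 1/724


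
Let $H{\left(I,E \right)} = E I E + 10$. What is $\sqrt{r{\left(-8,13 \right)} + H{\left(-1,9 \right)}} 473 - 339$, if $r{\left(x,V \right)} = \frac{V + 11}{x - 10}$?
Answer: $-339 + \frac{473 i \sqrt{651}}{3} \approx -339.0 + 4022.8 i$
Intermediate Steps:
$H{\left(I,E \right)} = 10 + I E^{2}$ ($H{\left(I,E \right)} = I E^{2} + 10 = 10 + I E^{2}$)
$r{\left(x,V \right)} = \frac{11 + V}{-10 + x}$
$\sqrt{r{\left(-8,13 \right)} + H{\left(-1,9 \right)}} 473 - 339 = \sqrt{\frac{11 + 13}{-10 - 8} + \left(10 - 9^{2}\right)} 473 - 339 = \sqrt{\frac{1}{-18} \cdot 24 + \left(10 - 81\right)} 473 - 339 = \sqrt{\left(- \frac{1}{18}\right) 24 + \left(10 - 81\right)} 473 - 339 = \sqrt{- \frac{4}{3} - 71} \cdot 473 - 339 = \sqrt{- \frac{217}{3}} \cdot 473 - 339 = \frac{i \sqrt{651}}{3} \cdot 473 - 339 = \frac{473 i \sqrt{651}}{3} - 339 = -339 + \frac{473 i \sqrt{651}}{3}$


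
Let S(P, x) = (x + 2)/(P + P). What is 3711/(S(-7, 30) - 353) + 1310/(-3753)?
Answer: -33583217/3111237 ≈ -10.794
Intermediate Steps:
S(P, x) = (2 + x)/(2*P) (S(P, x) = (2 + x)/((2*P)) = (2 + x)*(1/(2*P)) = (2 + x)/(2*P))
3711/(S(-7, 30) - 353) + 1310/(-3753) = 3711/((½)*(2 + 30)/(-7) - 353) + 1310/(-3753) = 3711/((½)*(-⅐)*32 - 353) + 1310*(-1/3753) = 3711/(-16/7 - 353) - 1310/3753 = 3711/(-2487/7) - 1310/3753 = 3711*(-7/2487) - 1310/3753 = -8659/829 - 1310/3753 = -33583217/3111237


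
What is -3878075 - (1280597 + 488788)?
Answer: -5647460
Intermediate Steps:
-3878075 - (1280597 + 488788) = -3878075 - 1*1769385 = -3878075 - 1769385 = -5647460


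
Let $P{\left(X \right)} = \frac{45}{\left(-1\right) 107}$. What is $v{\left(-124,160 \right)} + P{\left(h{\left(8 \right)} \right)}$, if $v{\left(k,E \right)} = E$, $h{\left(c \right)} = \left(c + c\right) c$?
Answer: $\frac{17075}{107} \approx 159.58$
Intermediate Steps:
$h{\left(c \right)} = 2 c^{2}$ ($h{\left(c \right)} = 2 c c = 2 c^{2}$)
$P{\left(X \right)} = - \frac{45}{107}$ ($P{\left(X \right)} = \frac{45}{-107} = 45 \left(- \frac{1}{107}\right) = - \frac{45}{107}$)
$v{\left(-124,160 \right)} + P{\left(h{\left(8 \right)} \right)} = 160 - \frac{45}{107} = \frac{17075}{107}$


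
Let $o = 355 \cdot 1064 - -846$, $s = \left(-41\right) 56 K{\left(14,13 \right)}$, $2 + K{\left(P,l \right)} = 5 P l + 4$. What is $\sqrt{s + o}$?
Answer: $i \sqrt{1715386} \approx 1309.7 i$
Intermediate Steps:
$K{\left(P,l \right)} = 2 + 5 P l$ ($K{\left(P,l \right)} = -2 + \left(5 P l + 4\right) = -2 + \left(4 + 5 P l\right) = 2 + 5 P l$)
$s = -2093952$ ($s = \left(-41\right) 56 \left(2 + 5 \cdot 14 \cdot 13\right) = - 2296 \left(2 + 910\right) = \left(-2296\right) 912 = -2093952$)
$o = 378566$ ($o = 377720 + 846 = 378566$)
$\sqrt{s + o} = \sqrt{-2093952 + 378566} = \sqrt{-1715386} = i \sqrt{1715386}$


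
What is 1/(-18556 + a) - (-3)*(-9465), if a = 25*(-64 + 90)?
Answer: -508440871/17906 ≈ -28395.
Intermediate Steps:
a = 650 (a = 25*26 = 650)
1/(-18556 + a) - (-3)*(-9465) = 1/(-18556 + 650) - (-3)*(-9465) = 1/(-17906) - 1*28395 = -1/17906 - 28395 = -508440871/17906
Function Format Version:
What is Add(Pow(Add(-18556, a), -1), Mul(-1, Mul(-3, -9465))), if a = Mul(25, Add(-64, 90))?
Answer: Rational(-508440871, 17906) ≈ -28395.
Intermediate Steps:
a = 650 (a = Mul(25, 26) = 650)
Add(Pow(Add(-18556, a), -1), Mul(-1, Mul(-3, -9465))) = Add(Pow(Add(-18556, 650), -1), Mul(-1, Mul(-3, -9465))) = Add(Pow(-17906, -1), Mul(-1, 28395)) = Add(Rational(-1, 17906), -28395) = Rational(-508440871, 17906)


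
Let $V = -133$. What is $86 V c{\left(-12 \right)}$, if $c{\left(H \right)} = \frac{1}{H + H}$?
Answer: $\frac{5719}{12} \approx 476.58$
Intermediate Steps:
$c{\left(H \right)} = \frac{1}{2 H}$
$86 V c{\left(-12 \right)} = 86 \left(-133\right) \frac{1}{2 \left(-12\right)} = - 11438 \cdot \frac{1}{2} \left(- \frac{1}{12}\right) = \left(-11438\right) \left(- \frac{1}{24}\right) = \frac{5719}{12}$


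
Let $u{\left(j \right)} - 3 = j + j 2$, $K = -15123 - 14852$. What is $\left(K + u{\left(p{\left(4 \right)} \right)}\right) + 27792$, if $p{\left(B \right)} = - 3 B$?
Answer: $-2216$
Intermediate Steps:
$K = -29975$
$u{\left(j \right)} = 3 + 3 j$ ($u{\left(j \right)} = 3 + \left(j + j 2\right) = 3 + \left(j + 2 j\right) = 3 + 3 j$)
$\left(K + u{\left(p{\left(4 \right)} \right)}\right) + 27792 = \left(-29975 + \left(3 + 3 \left(\left(-3\right) 4\right)\right)\right) + 27792 = \left(-29975 + \left(3 + 3 \left(-12\right)\right)\right) + 27792 = \left(-29975 + \left(3 - 36\right)\right) + 27792 = \left(-29975 - 33\right) + 27792 = -30008 + 27792 = -2216$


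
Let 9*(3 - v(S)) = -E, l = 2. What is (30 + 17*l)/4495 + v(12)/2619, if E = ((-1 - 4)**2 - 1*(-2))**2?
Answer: 181732/3924135 ≈ 0.046311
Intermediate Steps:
E = 729 (E = ((-5)**2 + 2)**2 = (25 + 2)**2 = 27**2 = 729)
v(S) = 84 (v(S) = 3 - (-1)*729/9 = 3 - 1/9*(-729) = 3 + 81 = 84)
(30 + 17*l)/4495 + v(12)/2619 = (30 + 17*2)/4495 + 84/2619 = (30 + 34)*(1/4495) + 84*(1/2619) = 64*(1/4495) + 28/873 = 64/4495 + 28/873 = 181732/3924135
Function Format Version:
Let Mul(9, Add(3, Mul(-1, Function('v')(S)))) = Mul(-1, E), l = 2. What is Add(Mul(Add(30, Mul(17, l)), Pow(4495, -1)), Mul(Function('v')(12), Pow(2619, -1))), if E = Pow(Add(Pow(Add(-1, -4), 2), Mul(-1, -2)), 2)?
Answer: Rational(181732, 3924135) ≈ 0.046311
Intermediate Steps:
E = 729 (E = Pow(Add(Pow(-5, 2), 2), 2) = Pow(Add(25, 2), 2) = Pow(27, 2) = 729)
Function('v')(S) = 84 (Function('v')(S) = Add(3, Mul(Rational(-1, 9), Mul(-1, 729))) = Add(3, Mul(Rational(-1, 9), -729)) = Add(3, 81) = 84)
Add(Mul(Add(30, Mul(17, l)), Pow(4495, -1)), Mul(Function('v')(12), Pow(2619, -1))) = Add(Mul(Add(30, Mul(17, 2)), Pow(4495, -1)), Mul(84, Pow(2619, -1))) = Add(Mul(Add(30, 34), Rational(1, 4495)), Mul(84, Rational(1, 2619))) = Add(Mul(64, Rational(1, 4495)), Rational(28, 873)) = Add(Rational(64, 4495), Rational(28, 873)) = Rational(181732, 3924135)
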